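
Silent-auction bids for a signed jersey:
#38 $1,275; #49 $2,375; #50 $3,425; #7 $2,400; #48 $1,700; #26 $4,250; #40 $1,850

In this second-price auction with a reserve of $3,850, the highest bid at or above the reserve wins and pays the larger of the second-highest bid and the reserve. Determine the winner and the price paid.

#26 pays $3,850

Bids ranked: 4,250 (#26) > 3,425 (#50) > 2,400 (#7) > 2,375 (#49) > 1,850 (#40) > 1,700 (#48) > …
#26 has the top bid at or above the reserve ($4,250).
Second-highest bid $3,425 is below the reserve $3,850, so the reserve binds → payment $3,850.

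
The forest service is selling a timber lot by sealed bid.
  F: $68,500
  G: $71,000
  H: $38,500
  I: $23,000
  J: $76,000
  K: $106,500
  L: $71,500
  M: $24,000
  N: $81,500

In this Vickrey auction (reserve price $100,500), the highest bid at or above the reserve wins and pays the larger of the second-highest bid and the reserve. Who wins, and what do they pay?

K pays $100,500

Vickrey auction (reserve price $100,500): the highest bid at or above the reserve wins and pays the larger of the second-highest bid and the reserve.
Bids ranked: 106,500 (K) > 81,500 (N) > 76,000 (J) > 71,500 (L) > 71,000 (G) > 68,500 (F) > …
K has the top bid at or above the reserve ($106,500).
max(second-highest $81,500, reserve $100,500) = $100,500.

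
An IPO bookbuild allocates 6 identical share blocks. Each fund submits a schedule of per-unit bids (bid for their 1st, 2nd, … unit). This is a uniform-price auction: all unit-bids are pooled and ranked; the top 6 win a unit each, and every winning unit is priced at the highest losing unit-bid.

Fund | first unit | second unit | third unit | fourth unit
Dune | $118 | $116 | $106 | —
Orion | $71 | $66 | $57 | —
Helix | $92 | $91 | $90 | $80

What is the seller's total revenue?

Total revenue: $480

All unit-bids, highest first — top 6: 118 (Dune-1), 116 (Dune-2), 106 (Dune-3), 92 (Helix-1), 91 (Helix-2), 90 (Helix-3)
Highest rejected unit-bid = $80.
Allocation: Dune 3, Helix 3. Every unit priced at $80.
Revenue = 6 × 80 = $480.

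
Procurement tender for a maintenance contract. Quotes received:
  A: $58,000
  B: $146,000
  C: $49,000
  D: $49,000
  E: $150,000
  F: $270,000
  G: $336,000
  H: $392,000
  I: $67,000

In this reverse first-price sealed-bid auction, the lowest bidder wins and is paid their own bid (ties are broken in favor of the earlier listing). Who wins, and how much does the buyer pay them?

C is paid $49,000

Bids in order: 49,000 (C) < 49,000 (D) < 58,000 (A) < 67,000 (I) < 146,000 (B) < 150,000 (E) < …
Tie at $49,000 → C wins by tie-break.
C has the lowest bid and is paid exactly that: $49,000.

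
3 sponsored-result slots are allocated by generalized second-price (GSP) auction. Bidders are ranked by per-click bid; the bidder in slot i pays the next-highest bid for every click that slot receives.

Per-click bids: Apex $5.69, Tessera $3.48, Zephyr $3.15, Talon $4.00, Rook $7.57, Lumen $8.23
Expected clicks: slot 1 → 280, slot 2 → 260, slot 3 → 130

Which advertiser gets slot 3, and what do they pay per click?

Apex; $4.00 per click

Per-click bids in order: $8.23 (Lumen) > $7.57 (Rook) > $5.69 (Apex) > $4.00 (Talon) > …
Slot 3 goes to the third-ranked bidder, Apex, who pays the next bid down: $4.00/click.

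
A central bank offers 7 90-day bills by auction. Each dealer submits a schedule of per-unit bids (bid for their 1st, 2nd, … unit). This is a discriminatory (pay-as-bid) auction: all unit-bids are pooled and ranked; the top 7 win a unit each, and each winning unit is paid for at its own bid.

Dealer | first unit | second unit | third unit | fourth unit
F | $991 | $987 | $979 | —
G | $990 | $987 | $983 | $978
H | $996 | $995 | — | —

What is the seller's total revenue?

Merging the schedules and taking the best 7: 996 (H-1), 995 (H-2), 991 (F-1), 990 (G-1), 987 (F-2), 987 (G-2), 983 (G-3)
Next rejected bid: $979 (not a price — pay-as-bid).
Each winning unit pays its own bid.
Revenue = 996 + 995 + 991 + 990 + 987 + 987 + 983 = $6,929.

Total revenue: $6,929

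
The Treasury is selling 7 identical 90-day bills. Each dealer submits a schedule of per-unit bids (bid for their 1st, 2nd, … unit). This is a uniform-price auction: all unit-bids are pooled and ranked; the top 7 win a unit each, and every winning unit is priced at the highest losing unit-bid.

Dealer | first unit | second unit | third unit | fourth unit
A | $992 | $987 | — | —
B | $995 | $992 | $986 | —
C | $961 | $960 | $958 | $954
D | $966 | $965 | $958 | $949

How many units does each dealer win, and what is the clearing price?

A 2, B 3, D 2; clearing price $961

Merging the schedules and taking the best 7: 995 (B-1), 992 (A-1), 992 (B-2), 987 (A-2), 986 (B-3), 966 (D-1), 965 (D-2)
Highest rejected unit-bid = $961.
Allocation: A 2, B 3, D 2.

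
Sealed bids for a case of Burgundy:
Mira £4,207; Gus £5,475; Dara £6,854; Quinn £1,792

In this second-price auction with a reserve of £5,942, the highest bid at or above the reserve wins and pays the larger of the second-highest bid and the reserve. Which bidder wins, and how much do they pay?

Bids in order: 6,854 (Dara) > 5,475 (Gus) > 4,207 (Mira) > 1,792 (Quinn)
Dara has the top bid at or above the reserve (£6,854).
Second-highest bid £5,475 is below the reserve £5,942, so the reserve binds → payment £5,942.

Dara pays £5,942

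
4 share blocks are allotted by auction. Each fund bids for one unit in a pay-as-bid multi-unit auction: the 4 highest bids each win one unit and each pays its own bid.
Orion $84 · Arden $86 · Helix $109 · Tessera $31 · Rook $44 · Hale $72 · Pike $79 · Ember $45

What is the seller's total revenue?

Total revenue: $358

Ordering the bids: 109 (Helix), 86 (Arden), 84 (Orion), 79 (Pike), 72 (Hale), 45 (Ember), …
Top 4: Helix, Arden, Orion, Pike.
Total revenue = 109 + 86 + 84 + 79 = $358.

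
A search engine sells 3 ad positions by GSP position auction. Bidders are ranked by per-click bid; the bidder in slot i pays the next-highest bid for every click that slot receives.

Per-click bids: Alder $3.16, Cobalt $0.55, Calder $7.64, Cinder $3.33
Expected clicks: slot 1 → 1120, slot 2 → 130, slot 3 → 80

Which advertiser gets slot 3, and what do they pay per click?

Sorting advertisers: $7.64 (Calder) > $3.33 (Cinder) > $3.16 (Alder) > $0.55 (Cobalt)
Slot 3 goes to the third-ranked bidder, Alder, who pays the next bid down: $0.55/click.

Alder; $0.55 per click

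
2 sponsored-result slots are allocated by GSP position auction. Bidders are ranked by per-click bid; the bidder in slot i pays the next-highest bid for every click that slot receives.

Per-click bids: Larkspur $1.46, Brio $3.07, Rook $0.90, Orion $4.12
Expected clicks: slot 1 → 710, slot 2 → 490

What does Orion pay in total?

Sorting advertisers: $4.12 (Orion) > $3.07 (Brio) > $1.46 (Larkspur) > …
Orion holds slot 1 → pays next bid $3.07 × 710 clicks = $2179.70.

Orion pays $2179.70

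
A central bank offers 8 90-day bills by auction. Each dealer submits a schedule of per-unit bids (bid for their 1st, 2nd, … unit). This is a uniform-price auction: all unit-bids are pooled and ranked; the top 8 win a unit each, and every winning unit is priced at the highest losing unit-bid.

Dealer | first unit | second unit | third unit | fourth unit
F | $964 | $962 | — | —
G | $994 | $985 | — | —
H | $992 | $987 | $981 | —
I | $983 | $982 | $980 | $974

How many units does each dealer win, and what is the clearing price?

All unit-bids, highest first — top 8: 994 (G-1), 992 (H-1), 987 (H-2), 985 (G-2), 983 (I-1), 982 (I-2), 981 (H-3), 980 (I-3)
The (k+1)-th unit-bid is $974.
Allocation: G 2, H 3, I 3.

G 2, H 3, I 3; clearing price $974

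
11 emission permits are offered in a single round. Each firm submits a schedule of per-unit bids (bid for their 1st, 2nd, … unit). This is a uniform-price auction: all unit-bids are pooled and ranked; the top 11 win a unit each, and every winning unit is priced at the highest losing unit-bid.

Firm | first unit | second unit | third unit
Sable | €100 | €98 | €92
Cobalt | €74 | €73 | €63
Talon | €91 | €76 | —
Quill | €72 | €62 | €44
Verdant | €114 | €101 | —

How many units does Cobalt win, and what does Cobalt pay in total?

Cobalt: 3 units, pays €186

Pooled unit-bids ranked (top 11): 114 (Verdant-1), 101 (Verdant-2), 100 (Sable-1), 98 (Sable-2), 92 (Sable-3), 91 (Talon-1), 76 (Talon-2), 74 (Cobalt-1), 73 (Cobalt-2), 72 (Quill-1), 63 (Cobalt-3)
First bid not allocated: €62.
Cobalt wins 3 unit(s) at €62 each.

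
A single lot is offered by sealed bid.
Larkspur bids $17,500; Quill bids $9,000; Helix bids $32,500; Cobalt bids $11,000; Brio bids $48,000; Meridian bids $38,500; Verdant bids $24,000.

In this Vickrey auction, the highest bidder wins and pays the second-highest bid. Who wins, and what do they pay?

Brio pays $38,500

Bids in order: 48,000 (Brio) > 38,500 (Meridian) > 32,500 (Helix) > 24,000 (Verdant) > 17,500 (Larkspur) > 11,000 (Cobalt) > …
Brio wins with the highest bid; price is set by the runner-up at $38,500.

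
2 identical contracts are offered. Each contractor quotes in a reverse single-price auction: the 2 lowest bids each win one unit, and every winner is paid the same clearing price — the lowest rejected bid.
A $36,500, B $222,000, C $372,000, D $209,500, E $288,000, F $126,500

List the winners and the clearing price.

Sorting: 36,500 (A), 126,500 (F), 209,500 (D), 222,000 (B), …
Winners (2 units): A, F.
Lowest unsuccessful bid: $209,500 → clearing price.

A, F; each is paid $209,500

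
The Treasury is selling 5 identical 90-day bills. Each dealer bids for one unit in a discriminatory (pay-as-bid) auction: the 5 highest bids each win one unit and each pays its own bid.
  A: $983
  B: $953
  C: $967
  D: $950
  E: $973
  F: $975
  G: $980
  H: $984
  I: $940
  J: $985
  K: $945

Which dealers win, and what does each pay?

J $985, H $984, A $983, G $980, F $975

Sorting: 985 (J), 984 (H), 983 (A), 980 (G), 975 (F), 973 (E), 967 (C), …
Winners (5 units): J, H, A, G, F.
Each winner pays its own bid: J $985, H $984, A $983, G $980, F $975.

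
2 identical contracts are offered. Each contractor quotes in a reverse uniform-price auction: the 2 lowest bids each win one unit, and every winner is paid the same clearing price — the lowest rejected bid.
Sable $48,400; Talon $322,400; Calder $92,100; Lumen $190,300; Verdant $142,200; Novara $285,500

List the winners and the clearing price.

Sable, Calder; each is paid $142,200

Bids ranked low→high: 48,400 (Sable), 92,100 (Calder), 142,200 (Verdant), 190,300 (Lumen), …
The 2 lowest are Sable, Calder.
Clearing price = lowest rejected bid = $142,200.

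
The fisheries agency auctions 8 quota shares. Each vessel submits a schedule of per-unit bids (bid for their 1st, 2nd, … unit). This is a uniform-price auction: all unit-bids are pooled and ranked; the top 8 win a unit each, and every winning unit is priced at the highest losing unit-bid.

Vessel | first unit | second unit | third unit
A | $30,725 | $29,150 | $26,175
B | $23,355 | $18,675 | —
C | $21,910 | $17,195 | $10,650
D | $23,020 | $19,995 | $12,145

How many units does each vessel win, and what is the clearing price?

A 3, B 2, C 1, D 2; clearing price $17,195

Pooled unit-bids ranked (top 8): 30,725 (A-1), 29,150 (A-2), 26,175 (A-3), 23,355 (B-1), 23,020 (D-1), 21,910 (C-1), 19,995 (D-2), 18,675 (B-2)
The (k+1)-th unit-bid is $17,195.
Allocation: A 3, B 2, C 1, D 2.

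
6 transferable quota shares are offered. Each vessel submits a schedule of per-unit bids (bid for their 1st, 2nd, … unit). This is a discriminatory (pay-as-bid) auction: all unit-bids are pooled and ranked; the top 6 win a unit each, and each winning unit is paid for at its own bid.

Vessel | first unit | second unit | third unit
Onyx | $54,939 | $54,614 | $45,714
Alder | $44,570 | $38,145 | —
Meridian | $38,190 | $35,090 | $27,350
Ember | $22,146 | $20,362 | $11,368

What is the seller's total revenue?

Total revenue: $276,172

Merging the schedules and taking the best 6: 54,939 (Onyx-1), 54,614 (Onyx-2), 45,714 (Onyx-3), 44,570 (Alder-1), 38,190 (Meridian-1), 38,145 (Alder-2)
Next rejected bid: $35,090 (not a price — pay-as-bid).
Each winning unit pays its own bid.
Revenue = 54,939 + 54,614 + 45,714 + 44,570 + 38,190 + 38,145 = $276,172.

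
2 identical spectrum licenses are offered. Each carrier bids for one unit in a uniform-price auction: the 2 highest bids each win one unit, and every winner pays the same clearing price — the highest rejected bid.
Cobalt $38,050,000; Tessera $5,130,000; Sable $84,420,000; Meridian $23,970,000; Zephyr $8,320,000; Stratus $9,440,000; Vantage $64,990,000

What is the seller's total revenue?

Total revenue: $76,100,000

Ordering the bids: 84,420,000 (Sable), 64,990,000 (Vantage), 38,050,000 (Cobalt), 23,970,000 (Meridian), …
Top 2: Sable, Vantage.
First losing bid is Cobalt's $38,050,000, which sets the uniform price.
Total revenue = 2 × $38,050,000 = $76,100,000.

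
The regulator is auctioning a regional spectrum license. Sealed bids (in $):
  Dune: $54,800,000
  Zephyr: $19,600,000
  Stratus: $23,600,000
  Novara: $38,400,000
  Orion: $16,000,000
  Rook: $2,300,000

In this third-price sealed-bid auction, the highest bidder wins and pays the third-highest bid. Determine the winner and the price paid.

Dune pays $23,600,000

Third-price sealed-bid auction: the highest bidder wins and pays the third-highest bid.
Sorting bids: 54,800,000 (Dune) > 38,400,000 (Novara) > 23,600,000 (Stratus) > 19,600,000 (Zephyr) > 16,000,000 (Orion) > 2,300,000 (Rook)
Dune wins; payment is bid #3 in the ranking = $23,600,000.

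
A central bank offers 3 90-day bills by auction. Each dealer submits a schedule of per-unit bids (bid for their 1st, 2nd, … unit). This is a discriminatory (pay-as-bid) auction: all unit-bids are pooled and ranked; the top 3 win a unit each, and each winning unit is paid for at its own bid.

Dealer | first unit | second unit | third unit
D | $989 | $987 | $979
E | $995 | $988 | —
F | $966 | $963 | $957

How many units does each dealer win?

D 1, E 2

All unit-bids, highest first — top 3: 995 (E-1), 989 (D-1), 988 (E-2)
Next rejected bid: $987 (not a price — pay-as-bid).
Allocation: D 1, E 2.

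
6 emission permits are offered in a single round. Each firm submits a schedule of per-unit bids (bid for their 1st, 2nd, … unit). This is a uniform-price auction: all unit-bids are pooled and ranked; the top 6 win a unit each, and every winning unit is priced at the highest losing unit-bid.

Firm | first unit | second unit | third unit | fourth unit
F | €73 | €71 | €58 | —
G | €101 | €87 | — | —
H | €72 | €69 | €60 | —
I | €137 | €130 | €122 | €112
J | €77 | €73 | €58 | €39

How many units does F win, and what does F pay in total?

Pooled unit-bids ranked (top 6): 137 (I-1), 130 (I-2), 122 (I-3), 112 (I-4), 101 (G-1), 87 (G-2)
The (k+1)-th unit-bid is €77.
F wins 0 unit(s) at €77 each.

F: 0 units, pays €0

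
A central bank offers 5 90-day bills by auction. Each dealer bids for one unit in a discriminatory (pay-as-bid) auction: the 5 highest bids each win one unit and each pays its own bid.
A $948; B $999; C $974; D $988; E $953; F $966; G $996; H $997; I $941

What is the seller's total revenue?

Total revenue: $4,954

Sorting: 999 (B), 997 (H), 996 (G), 988 (D), 974 (C), 966 (F), 953 (E), …
Top 5: B, H, G, D, C.
Total revenue = 999 + 997 + 996 + 988 + 974 = $4,954.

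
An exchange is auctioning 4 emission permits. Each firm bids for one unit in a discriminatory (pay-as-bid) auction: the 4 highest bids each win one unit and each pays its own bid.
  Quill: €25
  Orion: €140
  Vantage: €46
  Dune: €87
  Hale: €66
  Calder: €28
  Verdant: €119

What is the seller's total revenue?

Total revenue: €412

Sorting: 140 (Orion), 119 (Verdant), 87 (Dune), 66 (Hale), 46 (Vantage), 28 (Calder), …
Top 4: Orion, Verdant, Dune, Hale.
Total revenue = 140 + 119 + 87 + 66 = €412.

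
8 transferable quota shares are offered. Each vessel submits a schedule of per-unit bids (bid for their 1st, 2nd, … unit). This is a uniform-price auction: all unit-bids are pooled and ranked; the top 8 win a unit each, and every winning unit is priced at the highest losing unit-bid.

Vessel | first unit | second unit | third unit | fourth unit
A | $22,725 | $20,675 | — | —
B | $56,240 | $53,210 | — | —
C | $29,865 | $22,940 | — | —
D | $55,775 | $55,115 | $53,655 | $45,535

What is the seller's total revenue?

Merging the schedules and taking the best 8: 56,240 (B-1), 55,775 (D-1), 55,115 (D-2), 53,655 (D-3), 53,210 (B-2), 45,535 (D-4), 29,865 (C-1), 22,940 (C-2)
Highest rejected unit-bid = $22,725.
Allocation: B 2, C 2, D 4. Every unit priced at $22,725.
Revenue = 8 × 22,725 = $181,800.

Total revenue: $181,800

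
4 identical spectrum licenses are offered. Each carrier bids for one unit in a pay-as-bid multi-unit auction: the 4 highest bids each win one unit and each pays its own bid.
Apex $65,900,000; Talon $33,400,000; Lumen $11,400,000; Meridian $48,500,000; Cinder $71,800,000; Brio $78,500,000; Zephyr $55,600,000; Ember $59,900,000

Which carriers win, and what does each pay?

Brio $78,500,000, Cinder $71,800,000, Apex $65,900,000, Ember $59,900,000

Bids ranked high→low: 78,500,000 (Brio), 71,800,000 (Cinder), 65,900,000 (Apex), 59,900,000 (Ember), 55,600,000 (Zephyr), 48,500,000 (Meridian), …
Top 4: Brio, Cinder, Apex, Ember.
Each winner pays its own bid: Brio $78,500,000, Cinder $71,800,000, Apex $65,900,000, Ember $59,900,000.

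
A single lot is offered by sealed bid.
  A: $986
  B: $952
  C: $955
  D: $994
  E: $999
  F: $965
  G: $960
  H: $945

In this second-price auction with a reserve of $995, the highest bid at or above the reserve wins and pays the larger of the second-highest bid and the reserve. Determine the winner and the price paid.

E pays $995

Bids in order: 999 (E) > 994 (D) > 986 (A) > 965 (F) > 960 (G) > 955 (C) > …
Highest eligible bid: E at $999.
max(second-highest $994, reserve $995) = $995.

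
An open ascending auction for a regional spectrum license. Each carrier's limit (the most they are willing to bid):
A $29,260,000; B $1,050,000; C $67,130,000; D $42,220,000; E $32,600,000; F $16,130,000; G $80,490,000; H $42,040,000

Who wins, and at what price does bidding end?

Ascending (English) auction: the price rises until one bidder remains; the winner pays the price at which the last rival dropped out.
Limits ranked: 80,490,000 (G) > 67,130,000 (C) > 42,220,000 (D) > 42,040,000 (H) > 32,600,000 (E) > 29,260,000 (A) > …
Bidding ends when C exits at $67,130,000; G takes it.

G wins at $67,130,000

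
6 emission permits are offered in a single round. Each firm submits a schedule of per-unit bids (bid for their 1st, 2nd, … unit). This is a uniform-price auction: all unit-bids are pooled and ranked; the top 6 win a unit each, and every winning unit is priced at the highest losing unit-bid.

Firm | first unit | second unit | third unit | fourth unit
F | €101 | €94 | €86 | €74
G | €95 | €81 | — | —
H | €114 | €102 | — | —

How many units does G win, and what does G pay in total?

All unit-bids, highest first — top 6: 114 (H-1), 102 (H-2), 101 (F-1), 95 (G-1), 94 (F-2), 86 (F-3)
The (k+1)-th unit-bid is €81.
G wins 1 unit(s) at €81 each.

G: 1 unit, pays €81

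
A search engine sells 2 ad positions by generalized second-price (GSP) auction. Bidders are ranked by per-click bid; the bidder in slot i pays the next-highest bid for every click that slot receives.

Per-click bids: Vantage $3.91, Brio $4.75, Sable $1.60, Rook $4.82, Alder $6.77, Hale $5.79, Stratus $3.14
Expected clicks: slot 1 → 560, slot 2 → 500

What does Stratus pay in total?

Stratus pays $0.00

Ranked by bid: $6.77 (Alder) > $5.79 (Hale) > $4.82 (Rook) > …
Stratus ranks below slot 2 → no slot, pays nothing.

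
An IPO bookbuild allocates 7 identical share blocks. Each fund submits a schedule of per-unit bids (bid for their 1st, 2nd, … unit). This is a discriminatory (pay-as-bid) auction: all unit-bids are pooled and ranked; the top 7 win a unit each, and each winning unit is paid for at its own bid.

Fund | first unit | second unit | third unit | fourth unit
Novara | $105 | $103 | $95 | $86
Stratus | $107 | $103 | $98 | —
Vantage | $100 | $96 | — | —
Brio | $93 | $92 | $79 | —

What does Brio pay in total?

Brio pays $0

All unit-bids, highest first — top 7: 107 (Stratus-1), 105 (Novara-1), 103 (Novara-2), 103 (Stratus-2), 100 (Vantage-1), 98 (Stratus-3), 96 (Vantage-2)
Next rejected bid: $95 (not a price — pay-as-bid).
Brio wins no units.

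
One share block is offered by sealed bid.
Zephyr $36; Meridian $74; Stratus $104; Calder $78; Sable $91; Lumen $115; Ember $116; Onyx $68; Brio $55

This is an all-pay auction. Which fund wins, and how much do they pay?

Sorting bids: 116 (Ember) > 115 (Lumen) > 104 (Stratus) > 91 (Sable) > 78 (Calder) > 74 (Meridian) > …
Ember wins with the top bid; all bids are sunk regardless.

Ember pays $116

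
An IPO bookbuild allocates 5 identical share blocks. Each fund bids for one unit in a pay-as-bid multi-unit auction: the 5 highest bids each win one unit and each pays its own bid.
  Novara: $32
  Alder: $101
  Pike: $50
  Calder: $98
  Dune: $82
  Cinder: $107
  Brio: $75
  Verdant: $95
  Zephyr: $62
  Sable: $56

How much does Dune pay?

Dune pays $82

Bids ranked high→low: 107 (Cinder), 101 (Alder), 98 (Calder), 95 (Verdant), 82 (Dune), 75 (Brio), 62 (Zephyr), …
Winners (5 units): Cinder, Alder, Calder, Verdant, Dune.
Dune wins → own bid $82.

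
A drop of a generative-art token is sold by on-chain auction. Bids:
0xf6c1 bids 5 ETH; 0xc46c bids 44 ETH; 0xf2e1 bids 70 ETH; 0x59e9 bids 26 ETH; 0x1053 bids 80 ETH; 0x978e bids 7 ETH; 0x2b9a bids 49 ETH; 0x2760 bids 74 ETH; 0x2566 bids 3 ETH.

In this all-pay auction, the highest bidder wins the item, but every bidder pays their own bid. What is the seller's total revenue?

Total revenue: 358 ETH

Rule: the highest bidder wins the item, but every bidder pays their own bid.
Bids in order: 80 (0x1053) > 74 (0x2760) > 70 (0xf2e1) > 49 (0x2b9a) > 44 (0xc46c) > 26 (0x59e9) > …
Every bidder forfeits their bid regardless of winning.
Revenue = 5 + 44 + 70 + 26 + 80 + 7 + 49 + 74 + 3 = 358 ETH.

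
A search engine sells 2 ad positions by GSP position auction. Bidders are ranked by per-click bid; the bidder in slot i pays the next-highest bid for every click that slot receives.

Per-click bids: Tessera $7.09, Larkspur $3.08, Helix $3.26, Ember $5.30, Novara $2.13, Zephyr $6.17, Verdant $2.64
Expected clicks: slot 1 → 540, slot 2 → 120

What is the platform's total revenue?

Total revenue: $3967.80

Ranked by bid: $7.09 (Tessera) > $6.17 (Zephyr) > $5.30 (Ember) > …
Slot 1: Tessera pays $6.17 × 540 = $3331.80
Slot 2: Zephyr pays $5.30 × 120 = $636.00
Total = $3967.80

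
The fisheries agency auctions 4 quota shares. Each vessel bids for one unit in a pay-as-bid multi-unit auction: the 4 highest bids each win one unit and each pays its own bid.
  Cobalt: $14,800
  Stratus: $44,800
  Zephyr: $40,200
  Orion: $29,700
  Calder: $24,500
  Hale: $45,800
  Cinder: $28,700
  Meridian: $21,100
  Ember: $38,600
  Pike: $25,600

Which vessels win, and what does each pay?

Sorting: 45,800 (Hale), 44,800 (Stratus), 40,200 (Zephyr), 38,600 (Ember), 29,700 (Orion), 28,700 (Cinder), …
Top 4: Hale, Stratus, Zephyr, Ember.
Each winner pays its own bid: Hale $45,800, Stratus $44,800, Zephyr $40,200, Ember $38,600.

Hale $45,800, Stratus $44,800, Zephyr $40,200, Ember $38,600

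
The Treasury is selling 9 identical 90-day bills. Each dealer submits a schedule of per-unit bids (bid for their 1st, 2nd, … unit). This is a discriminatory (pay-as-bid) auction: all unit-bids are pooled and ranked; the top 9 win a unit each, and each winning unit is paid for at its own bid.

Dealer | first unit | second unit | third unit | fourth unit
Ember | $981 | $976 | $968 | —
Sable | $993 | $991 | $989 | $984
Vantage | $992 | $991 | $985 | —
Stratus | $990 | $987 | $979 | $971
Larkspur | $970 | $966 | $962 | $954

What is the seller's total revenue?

Pooled unit-bids ranked (top 9): 993 (Sable-1), 992 (Vantage-1), 991 (Sable-2), 991 (Vantage-2), 990 (Stratus-1), 989 (Sable-3), 987 (Stratus-2), 985 (Vantage-3), 984 (Sable-4)
Next rejected bid: $981 (not a price — pay-as-bid).
Each winning unit pays its own bid.
Revenue = 993 + 992 + 991 + 991 + 990 + 989 + 987 + 985 + 984 = $8,902.

Total revenue: $8,902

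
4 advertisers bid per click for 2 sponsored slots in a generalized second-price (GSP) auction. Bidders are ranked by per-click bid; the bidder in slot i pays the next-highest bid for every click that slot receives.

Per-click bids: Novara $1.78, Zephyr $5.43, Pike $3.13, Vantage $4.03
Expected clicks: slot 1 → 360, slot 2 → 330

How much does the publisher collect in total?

Total revenue: $2483.70

Per-click bids in order: $5.43 (Zephyr) > $4.03 (Vantage) > $3.13 (Pike) > …
Slot 1: Zephyr pays $4.03 × 360 = $1450.80
Slot 2: Vantage pays $3.13 × 330 = $1032.90
Total = $2483.70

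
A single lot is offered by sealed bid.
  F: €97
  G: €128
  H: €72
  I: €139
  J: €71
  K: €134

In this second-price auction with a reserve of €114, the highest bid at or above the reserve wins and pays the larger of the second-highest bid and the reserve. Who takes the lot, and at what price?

Bids ranked: 139 (I) > 134 (K) > 128 (G) > 97 (F) > 72 (H) > 71 (J)
I has the top bid at or above the reserve (€139).
max(second-highest €134, reserve €114) = €134; the reserve does not bind.

I pays €134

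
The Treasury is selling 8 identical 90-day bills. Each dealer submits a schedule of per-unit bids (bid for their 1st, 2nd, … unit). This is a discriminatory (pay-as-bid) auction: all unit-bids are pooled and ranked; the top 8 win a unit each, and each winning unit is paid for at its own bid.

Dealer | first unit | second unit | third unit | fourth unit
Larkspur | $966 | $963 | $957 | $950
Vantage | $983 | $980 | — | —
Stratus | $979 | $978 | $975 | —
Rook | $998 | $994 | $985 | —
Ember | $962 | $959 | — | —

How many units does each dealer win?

Rook 3, Stratus 3, Vantage 2

All unit-bids, highest first — top 8: 998 (Rook-1), 994 (Rook-2), 985 (Rook-3), 983 (Vantage-1), 980 (Vantage-2), 979 (Stratus-1), 978 (Stratus-2), 975 (Stratus-3)
Next rejected bid: $966 (not a price — pay-as-bid).
Allocation: Rook 3, Stratus 3, Vantage 2.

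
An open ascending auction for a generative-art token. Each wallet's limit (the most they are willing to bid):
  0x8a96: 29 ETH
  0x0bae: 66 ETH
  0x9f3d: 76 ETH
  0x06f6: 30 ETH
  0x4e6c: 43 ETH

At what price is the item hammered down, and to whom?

Rule: the price rises until one bidder remains; the winner pays the price at which the last rival dropped out.
Sorting limits: 76 (0x9f3d) > 66 (0x0bae) > 43 (0x4e6c) > 30 (0x06f6) > 29 (0x8a96)
Once the price passes 66 ETH, only 0x9f3d is left; the hammer falls at 0x0bae's limit of 66 ETH.

0x9f3d wins at 66 ETH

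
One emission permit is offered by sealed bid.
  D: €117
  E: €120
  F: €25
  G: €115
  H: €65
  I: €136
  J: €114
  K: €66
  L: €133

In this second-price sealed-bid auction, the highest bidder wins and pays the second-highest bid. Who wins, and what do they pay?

Rule: the highest bidder wins and pays the second-highest bid.
Sorting bids: 136 (I) > 133 (L) > 120 (E) > 117 (D) > 115 (G) > 114 (J) > …
I is highest; pays the second-highest bid, €133.

I pays €133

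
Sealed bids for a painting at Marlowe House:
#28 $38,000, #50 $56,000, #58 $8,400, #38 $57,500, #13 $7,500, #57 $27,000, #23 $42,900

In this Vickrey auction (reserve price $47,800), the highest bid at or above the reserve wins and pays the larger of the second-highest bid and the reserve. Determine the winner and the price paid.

Bids in order: 57,500 (#38) > 56,000 (#50) > 42,900 (#23) > 38,000 (#28) > 27,000 (#57) > 8,400 (#58) > …
Highest eligible bid: #38 at $57,500.
Second-highest bid $56,000 exceeds the reserve $47,800 → payment $56,000.

#38 pays $56,000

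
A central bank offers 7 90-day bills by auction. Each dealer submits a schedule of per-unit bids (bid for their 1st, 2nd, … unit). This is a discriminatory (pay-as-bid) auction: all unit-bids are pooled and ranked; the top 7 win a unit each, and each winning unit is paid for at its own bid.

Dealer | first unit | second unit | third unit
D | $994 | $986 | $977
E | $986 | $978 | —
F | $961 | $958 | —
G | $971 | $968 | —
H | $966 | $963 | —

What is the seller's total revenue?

Total revenue: $6,860

All unit-bids, highest first — top 7: 994 (D-1), 986 (D-2), 986 (E-1), 978 (E-2), 977 (D-3), 971 (G-1), 968 (G-2)
Next rejected bid: $966 (not a price — pay-as-bid).
Each winning unit pays its own bid.
Revenue = 994 + 986 + 986 + 978 + 977 + 971 + 968 = $6,860.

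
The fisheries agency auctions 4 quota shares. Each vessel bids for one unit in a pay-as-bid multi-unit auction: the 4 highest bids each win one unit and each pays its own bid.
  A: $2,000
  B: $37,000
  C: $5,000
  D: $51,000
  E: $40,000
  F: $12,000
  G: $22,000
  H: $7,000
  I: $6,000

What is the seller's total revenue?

Bids ranked high→low: 51,000 (D), 40,000 (E), 37,000 (B), 22,000 (G), 12,000 (F), 7,000 (H), …
Top 4: D, E, B, G.
Total revenue = 51,000 + 40,000 + 37,000 + 22,000 = $150,000.

Total revenue: $150,000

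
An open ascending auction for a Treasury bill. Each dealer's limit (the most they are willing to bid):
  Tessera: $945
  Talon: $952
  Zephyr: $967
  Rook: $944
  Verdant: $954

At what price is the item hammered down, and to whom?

Zephyr wins at $954

Sorting limits: 967 (Zephyr) > 954 (Verdant) > 952 (Talon) > 945 (Tessera) > 944 (Rook)
Once the price passes $954, only Zephyr is left; the hammer falls at Verdant's limit of $954.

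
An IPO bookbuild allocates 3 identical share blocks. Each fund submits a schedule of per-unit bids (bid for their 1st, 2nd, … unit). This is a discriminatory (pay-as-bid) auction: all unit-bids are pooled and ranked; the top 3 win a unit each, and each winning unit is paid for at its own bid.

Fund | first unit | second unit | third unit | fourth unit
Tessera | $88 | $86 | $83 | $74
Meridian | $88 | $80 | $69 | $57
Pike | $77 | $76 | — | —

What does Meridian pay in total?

Meridian pays $88

Pooled unit-bids ranked (top 3): 88 (Tessera-1), 88 (Meridian-1), 86 (Tessera-2)
Next rejected bid: $83 (not a price — pay-as-bid).
Meridian's winning unit-bids: 88 = $88.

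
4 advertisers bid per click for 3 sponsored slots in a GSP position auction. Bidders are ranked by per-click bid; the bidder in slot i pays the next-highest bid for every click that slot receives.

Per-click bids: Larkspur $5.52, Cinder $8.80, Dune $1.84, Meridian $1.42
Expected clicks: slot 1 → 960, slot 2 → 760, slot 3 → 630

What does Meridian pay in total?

Ranked by bid: $8.80 (Cinder) > $5.52 (Larkspur) > $1.84 (Dune) > $1.42 (Meridian)
Meridian ranks below slot 3 → no slot, pays nothing.

Meridian pays $0.00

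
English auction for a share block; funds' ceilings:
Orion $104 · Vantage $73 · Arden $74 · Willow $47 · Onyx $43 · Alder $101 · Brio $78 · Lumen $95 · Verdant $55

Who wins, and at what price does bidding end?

Rule: the price rises until one bidder remains; the winner pays the price at which the last rival dropped out.
Limits ranked: 104 (Orion) > 101 (Alder) > 95 (Lumen) > 78 (Brio) > 74 (Arden) > 73 (Vantage) > …
Bidding ends when Alder exits at $101; Orion takes it.

Orion wins at $101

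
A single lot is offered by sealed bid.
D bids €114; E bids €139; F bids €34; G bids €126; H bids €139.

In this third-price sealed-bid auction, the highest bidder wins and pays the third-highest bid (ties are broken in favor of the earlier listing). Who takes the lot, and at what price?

Bids in order: 139 (E) > 139 (H) > 126 (G) > 114 (D) > 34 (F)
E and H tie at €139; tie-break gives it to E.
E is highest; pays the third-highest bid, €126.

E pays €126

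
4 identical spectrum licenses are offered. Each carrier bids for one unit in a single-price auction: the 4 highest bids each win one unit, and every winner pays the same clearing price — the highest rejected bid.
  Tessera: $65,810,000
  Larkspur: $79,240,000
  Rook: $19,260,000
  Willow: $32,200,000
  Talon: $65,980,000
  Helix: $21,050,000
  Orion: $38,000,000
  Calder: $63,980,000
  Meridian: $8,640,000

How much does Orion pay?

Ordering the bids: 79,240,000 (Larkspur), 65,980,000 (Talon), 65,810,000 (Tessera), 63,980,000 (Calder), 38,000,000 (Orion), 32,200,000 (Willow), …
Top 4: Larkspur, Talon, Tessera, Calder.
First losing bid is Orion's $38,000,000, which sets the uniform price.
Orion does not win → pays $0.

Orion pays $0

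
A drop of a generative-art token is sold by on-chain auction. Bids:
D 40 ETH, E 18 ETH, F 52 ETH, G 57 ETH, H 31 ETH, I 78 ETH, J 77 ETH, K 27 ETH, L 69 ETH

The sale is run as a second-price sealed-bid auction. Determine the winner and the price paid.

Bids in order: 78 (I) > 77 (J) > 69 (L) > 57 (G) > 52 (F) > 40 (D) > …
I is highest; pays the second-highest bid, 77 ETH.

I pays 77 ETH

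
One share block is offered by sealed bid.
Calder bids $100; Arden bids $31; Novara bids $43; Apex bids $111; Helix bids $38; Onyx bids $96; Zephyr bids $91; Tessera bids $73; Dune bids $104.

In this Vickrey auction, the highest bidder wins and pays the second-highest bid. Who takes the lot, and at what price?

Bids ranked: 111 (Apex) > 104 (Dune) > 100 (Calder) > 96 (Onyx) > 91 (Zephyr) > 73 (Tessera) > …
Apex wins with the highest bid; price is set by the runner-up at $104.

Apex pays $104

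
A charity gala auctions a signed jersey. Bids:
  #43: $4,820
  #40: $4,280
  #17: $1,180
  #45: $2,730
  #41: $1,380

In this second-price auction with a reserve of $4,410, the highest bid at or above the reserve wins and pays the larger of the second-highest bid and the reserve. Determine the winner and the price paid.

Second-price auction with a reserve of $4,410: the highest bid at or above the reserve wins and pays the larger of the second-highest bid and the reserve.
Bids in order: 4,820 (#43) > 4,280 (#40) > 2,730 (#45) > 1,380 (#41) > 1,180 (#17)
#43 has the top bid at or above the reserve ($4,820).
max(second-highest $4,280, reserve $4,410) = $4,410.

#43 pays $4,410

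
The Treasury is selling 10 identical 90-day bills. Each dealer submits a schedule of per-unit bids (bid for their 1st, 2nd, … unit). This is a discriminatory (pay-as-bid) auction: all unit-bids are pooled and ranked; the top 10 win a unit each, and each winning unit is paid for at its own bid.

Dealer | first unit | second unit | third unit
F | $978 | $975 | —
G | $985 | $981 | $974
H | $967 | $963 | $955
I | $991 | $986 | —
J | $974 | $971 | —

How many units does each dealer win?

Merging the schedules and taking the best 10: 991 (I-1), 986 (I-2), 985 (G-1), 981 (G-2), 978 (F-1), 975 (F-2), 974 (G-3), 974 (J-1), 971 (J-2), 967 (H-1)
Next rejected bid: $963 (not a price — pay-as-bid).
Allocation: F 2, G 3, H 1, I 2, J 2.

F 2, G 3, H 1, I 2, J 2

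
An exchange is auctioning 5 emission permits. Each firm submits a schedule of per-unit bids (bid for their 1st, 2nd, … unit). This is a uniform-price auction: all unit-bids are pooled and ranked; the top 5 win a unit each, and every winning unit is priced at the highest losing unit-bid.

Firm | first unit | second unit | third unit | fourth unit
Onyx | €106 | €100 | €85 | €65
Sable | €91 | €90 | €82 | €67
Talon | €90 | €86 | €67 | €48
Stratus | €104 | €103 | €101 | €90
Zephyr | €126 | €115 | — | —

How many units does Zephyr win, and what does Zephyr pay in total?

Zephyr: 2 units, pays €202

Merging the schedules and taking the best 5: 126 (Zephyr-1), 115 (Zephyr-2), 106 (Onyx-1), 104 (Stratus-1), 103 (Stratus-2)
The (k+1)-th unit-bid is €101.
Zephyr wins 2 unit(s) at €101 each.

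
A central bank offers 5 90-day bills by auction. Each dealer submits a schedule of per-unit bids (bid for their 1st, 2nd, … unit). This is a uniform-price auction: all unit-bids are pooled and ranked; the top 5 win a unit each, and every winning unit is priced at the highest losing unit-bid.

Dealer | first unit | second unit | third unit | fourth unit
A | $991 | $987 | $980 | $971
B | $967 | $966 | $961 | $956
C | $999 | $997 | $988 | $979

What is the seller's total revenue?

Total revenue: $4,900

All unit-bids, highest first — top 5: 999 (C-1), 997 (C-2), 991 (A-1), 988 (C-3), 987 (A-2)
The (k+1)-th unit-bid is $980.
Allocation: A 2, C 3. Every unit priced at $980.
Revenue = 5 × 980 = $4,900.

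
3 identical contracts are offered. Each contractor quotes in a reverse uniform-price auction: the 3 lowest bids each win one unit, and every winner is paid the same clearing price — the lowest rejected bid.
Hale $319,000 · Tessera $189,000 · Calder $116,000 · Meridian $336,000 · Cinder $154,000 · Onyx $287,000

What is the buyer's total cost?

Bids ranked low→high: 116,000 (Calder), 154,000 (Cinder), 189,000 (Tessera), 287,000 (Onyx), 319,000 (Hale), …
Winners (3 units): Calder, Cinder, Tessera.
Clearing price = lowest rejected bid = $287,000.
Total cost = 3 × $287,000 = $861,000.

Total cost: $861,000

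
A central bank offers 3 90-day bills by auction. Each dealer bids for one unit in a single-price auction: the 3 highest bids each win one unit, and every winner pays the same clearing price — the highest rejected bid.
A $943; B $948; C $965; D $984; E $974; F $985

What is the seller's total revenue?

Ordering the bids: 985 (F), 984 (D), 974 (E), 965 (C), 948 (B), …
Winners (3 units): F, D, E.
Clearing price = highest rejected bid = $965.
Total revenue = 3 × $965 = $2,895.

Total revenue: $2,895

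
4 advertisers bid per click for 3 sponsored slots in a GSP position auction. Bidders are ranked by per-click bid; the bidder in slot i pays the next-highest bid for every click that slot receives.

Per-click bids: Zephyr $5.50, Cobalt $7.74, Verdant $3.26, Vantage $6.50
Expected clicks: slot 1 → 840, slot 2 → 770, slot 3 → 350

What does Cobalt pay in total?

Cobalt pays $5460.00

Per-click bids in order: $7.74 (Cobalt) > $6.50 (Vantage) > $5.50 (Zephyr) > $3.26 (Verdant)
Cobalt holds slot 1 → pays next bid $6.50 × 840 clicks = $5460.00.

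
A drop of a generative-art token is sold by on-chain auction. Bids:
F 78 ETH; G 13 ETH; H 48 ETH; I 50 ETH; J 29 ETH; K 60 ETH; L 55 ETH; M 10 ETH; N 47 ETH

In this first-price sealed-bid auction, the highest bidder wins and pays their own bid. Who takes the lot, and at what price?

Bids ranked: 78 (F) > 60 (K) > 55 (L) > 50 (I) > 48 (H) > 47 (N) > …
F is highest → pays own bid, 78 ETH.

F pays 78 ETH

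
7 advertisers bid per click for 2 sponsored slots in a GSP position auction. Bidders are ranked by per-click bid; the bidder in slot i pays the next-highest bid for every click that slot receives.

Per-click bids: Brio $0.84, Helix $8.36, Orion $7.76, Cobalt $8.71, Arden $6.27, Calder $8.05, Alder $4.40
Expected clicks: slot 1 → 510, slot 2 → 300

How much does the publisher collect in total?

Total revenue: $6678.60

Ranked by bid: $8.71 (Cobalt) > $8.36 (Helix) > $8.05 (Calder) > …
Slot 1: Cobalt pays $8.36 × 510 = $4263.60
Slot 2: Helix pays $8.05 × 300 = $2415.00
Total = $6678.60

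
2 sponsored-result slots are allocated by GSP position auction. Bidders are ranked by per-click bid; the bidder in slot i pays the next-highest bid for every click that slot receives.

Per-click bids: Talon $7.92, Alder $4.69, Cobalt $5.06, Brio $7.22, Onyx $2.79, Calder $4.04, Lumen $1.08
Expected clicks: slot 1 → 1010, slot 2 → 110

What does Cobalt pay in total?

Per-click bids in order: $7.92 (Talon) > $7.22 (Brio) > $5.06 (Cobalt) > …
Cobalt ranks below slot 2 → no slot, pays nothing.

Cobalt pays $0.00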